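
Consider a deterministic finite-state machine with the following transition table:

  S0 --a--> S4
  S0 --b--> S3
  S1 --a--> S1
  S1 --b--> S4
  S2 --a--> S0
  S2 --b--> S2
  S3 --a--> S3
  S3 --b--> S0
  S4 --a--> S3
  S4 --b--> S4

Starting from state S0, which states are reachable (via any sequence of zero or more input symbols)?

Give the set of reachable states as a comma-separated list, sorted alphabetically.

Answer: S0, S3, S4

Derivation:
BFS from S0:
  visit S0: S0--a-->S4 (new), S0--b-->S3 (new)
  visit S4: S4--a-->S3 (seen), S4--b-->S4 (seen)
  visit S3: S3--a-->S3 (seen), S3--b-->S0 (seen)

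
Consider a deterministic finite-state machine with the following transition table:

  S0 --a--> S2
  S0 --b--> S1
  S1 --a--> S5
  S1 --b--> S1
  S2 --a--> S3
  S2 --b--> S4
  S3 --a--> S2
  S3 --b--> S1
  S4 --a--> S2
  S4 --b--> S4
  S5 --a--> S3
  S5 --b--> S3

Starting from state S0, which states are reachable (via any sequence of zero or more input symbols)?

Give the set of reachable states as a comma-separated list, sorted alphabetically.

BFS from S0:
  visit S0: S0--a-->S2 (new), S0--b-->S1 (new)
  visit S2: S2--a-->S3 (new), S2--b-->S4 (new)
  visit S1: S1--a-->S5 (new), S1--b-->S1 (seen)
  visit S3: S3--a-->S2 (seen), S3--b-->S1 (seen)
  visit S4: S4--a-->S2 (seen), S4--b-->S4 (seen)
  visit S5: S5--a-->S3 (seen), S5--b-->S3 (seen)

Answer: S0, S1, S2, S3, S4, S5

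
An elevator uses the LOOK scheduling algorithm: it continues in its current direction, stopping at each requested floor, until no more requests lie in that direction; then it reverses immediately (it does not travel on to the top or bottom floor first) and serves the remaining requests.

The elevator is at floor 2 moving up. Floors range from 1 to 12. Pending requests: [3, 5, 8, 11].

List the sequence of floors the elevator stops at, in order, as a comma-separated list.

Answer: 3, 5, 8, 11

Derivation:
Current: 2, moving UP
Serve above first (ascending): [3, 5, 8, 11]
Then reverse, serve below (descending): []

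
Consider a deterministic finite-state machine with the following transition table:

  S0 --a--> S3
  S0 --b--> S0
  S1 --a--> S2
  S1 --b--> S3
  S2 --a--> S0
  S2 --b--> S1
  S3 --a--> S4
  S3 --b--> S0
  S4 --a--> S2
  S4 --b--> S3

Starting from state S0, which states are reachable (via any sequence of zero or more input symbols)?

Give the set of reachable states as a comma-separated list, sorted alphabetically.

BFS from S0:
  visit S0: S0--a-->S3 (new), S0--b-->S0 (seen)
  visit S3: S3--a-->S4 (new), S3--b-->S0 (seen)
  visit S4: S4--a-->S2 (new), S4--b-->S3 (seen)
  visit S2: S2--a-->S0 (seen), S2--b-->S1 (new)
  visit S1: S1--a-->S2 (seen), S1--b-->S3 (seen)

Answer: S0, S1, S2, S3, S4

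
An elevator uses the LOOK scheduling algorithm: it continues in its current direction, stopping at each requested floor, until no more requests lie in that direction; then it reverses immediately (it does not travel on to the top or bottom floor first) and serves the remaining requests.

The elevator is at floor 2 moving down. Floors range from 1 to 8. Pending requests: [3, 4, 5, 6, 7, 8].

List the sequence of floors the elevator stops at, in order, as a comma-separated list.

Answer: 3, 4, 5, 6, 7, 8

Derivation:
Current: 2, moving DOWN
Serve below first (descending): []
Then reverse, serve above (ascending): [3, 4, 5, 6, 7, 8]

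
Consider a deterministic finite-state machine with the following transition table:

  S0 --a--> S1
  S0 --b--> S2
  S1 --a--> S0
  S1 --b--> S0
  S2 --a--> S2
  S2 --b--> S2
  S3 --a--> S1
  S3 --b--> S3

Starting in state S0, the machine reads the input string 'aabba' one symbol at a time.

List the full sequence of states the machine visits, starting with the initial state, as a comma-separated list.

Start: S0
  read 'a': S0 --a--> S1
  read 'a': S1 --a--> S0
  read 'b': S0 --b--> S2
  read 'b': S2 --b--> S2
  read 'a': S2 --a--> S2

Answer: S0, S1, S0, S2, S2, S2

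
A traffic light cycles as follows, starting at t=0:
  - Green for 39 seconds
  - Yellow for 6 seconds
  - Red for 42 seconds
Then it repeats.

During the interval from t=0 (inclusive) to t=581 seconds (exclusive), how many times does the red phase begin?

Answer: 7

Derivation:
Cycle = 39+6+42 = 87s
red phase starts at t = k*87 + 45 for k=0,1,2,...
Need k*87+45 < 581 → k < 6.161
k ∈ {0, ..., 6} → 7 starts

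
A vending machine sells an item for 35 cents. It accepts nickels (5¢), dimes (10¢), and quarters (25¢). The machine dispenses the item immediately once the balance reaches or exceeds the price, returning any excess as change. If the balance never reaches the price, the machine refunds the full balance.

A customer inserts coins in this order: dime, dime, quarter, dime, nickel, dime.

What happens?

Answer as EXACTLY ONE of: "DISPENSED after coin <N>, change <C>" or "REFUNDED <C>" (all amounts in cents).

Price: 35¢
Coin 1 (dime, 10¢): balance = 10¢
Coin 2 (dime, 10¢): balance = 20¢
Coin 3 (quarter, 25¢): balance = 45¢
  → balance >= price → DISPENSE, change = 45 - 35 = 10¢

Answer: DISPENSED after coin 3, change 10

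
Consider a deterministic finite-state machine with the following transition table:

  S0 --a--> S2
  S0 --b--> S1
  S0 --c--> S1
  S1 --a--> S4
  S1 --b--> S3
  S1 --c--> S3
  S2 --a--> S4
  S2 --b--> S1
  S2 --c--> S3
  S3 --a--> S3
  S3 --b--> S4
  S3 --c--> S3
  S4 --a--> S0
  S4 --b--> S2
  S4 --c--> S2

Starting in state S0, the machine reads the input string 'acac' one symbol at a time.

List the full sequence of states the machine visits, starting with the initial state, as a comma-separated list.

Start: S0
  read 'a': S0 --a--> S2
  read 'c': S2 --c--> S3
  read 'a': S3 --a--> S3
  read 'c': S3 --c--> S3

Answer: S0, S2, S3, S3, S3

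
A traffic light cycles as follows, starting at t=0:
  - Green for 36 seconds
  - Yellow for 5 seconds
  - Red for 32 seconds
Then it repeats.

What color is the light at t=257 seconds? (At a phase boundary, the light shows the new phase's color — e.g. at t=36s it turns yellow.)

Answer: yellow

Derivation:
Cycle length = 36 + 5 + 32 = 73s
t = 257, phase_t = 257 mod 73 = 38
36 <= 38 < 41 (yellow end) → YELLOW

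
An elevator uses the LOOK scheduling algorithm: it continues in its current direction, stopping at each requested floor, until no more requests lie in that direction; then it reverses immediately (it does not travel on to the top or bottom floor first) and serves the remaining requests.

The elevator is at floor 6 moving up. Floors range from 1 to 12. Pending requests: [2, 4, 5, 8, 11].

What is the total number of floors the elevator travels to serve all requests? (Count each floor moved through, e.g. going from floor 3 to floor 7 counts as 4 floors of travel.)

Start at floor 6 moving up, LOOK stop order: [8, 11, 5, 4, 2]
  6 → 8: |8-6| = 2, total = 2
  8 → 11: |11-8| = 3, total = 5
  11 → 5: |5-11| = 6, total = 11
  5 → 4: |4-5| = 1, total = 12
  4 → 2: |2-4| = 2, total = 14

Answer: 14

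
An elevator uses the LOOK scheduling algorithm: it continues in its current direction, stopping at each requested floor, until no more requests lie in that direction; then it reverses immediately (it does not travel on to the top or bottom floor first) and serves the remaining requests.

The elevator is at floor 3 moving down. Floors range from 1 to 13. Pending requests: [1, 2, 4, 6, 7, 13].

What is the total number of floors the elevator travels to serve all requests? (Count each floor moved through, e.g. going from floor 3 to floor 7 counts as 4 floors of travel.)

Start at floor 3 moving down, LOOK stop order: [2, 1, 4, 6, 7, 13]
  3 → 2: |2-3| = 1, total = 1
  2 → 1: |1-2| = 1, total = 2
  1 → 4: |4-1| = 3, total = 5
  4 → 6: |6-4| = 2, total = 7
  6 → 7: |7-6| = 1, total = 8
  7 → 13: |13-7| = 6, total = 14

Answer: 14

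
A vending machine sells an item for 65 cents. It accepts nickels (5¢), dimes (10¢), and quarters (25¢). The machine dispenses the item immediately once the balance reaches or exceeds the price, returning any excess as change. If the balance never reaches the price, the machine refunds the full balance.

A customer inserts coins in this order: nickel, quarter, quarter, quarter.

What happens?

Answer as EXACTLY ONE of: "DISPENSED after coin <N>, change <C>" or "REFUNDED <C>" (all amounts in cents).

Answer: DISPENSED after coin 4, change 15

Derivation:
Price: 65¢
Coin 1 (nickel, 5¢): balance = 5¢
Coin 2 (quarter, 25¢): balance = 30¢
Coin 3 (quarter, 25¢): balance = 55¢
Coin 4 (quarter, 25¢): balance = 80¢
  → balance >= price → DISPENSE, change = 80 - 65 = 15¢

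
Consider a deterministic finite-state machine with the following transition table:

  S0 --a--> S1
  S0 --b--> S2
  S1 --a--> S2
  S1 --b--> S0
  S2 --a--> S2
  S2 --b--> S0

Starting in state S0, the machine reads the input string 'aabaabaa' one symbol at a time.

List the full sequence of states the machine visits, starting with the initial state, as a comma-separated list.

Answer: S0, S1, S2, S0, S1, S2, S0, S1, S2

Derivation:
Start: S0
  read 'a': S0 --a--> S1
  read 'a': S1 --a--> S2
  read 'b': S2 --b--> S0
  read 'a': S0 --a--> S1
  read 'a': S1 --a--> S2
  read 'b': S2 --b--> S0
  read 'a': S0 --a--> S1
  read 'a': S1 --a--> S2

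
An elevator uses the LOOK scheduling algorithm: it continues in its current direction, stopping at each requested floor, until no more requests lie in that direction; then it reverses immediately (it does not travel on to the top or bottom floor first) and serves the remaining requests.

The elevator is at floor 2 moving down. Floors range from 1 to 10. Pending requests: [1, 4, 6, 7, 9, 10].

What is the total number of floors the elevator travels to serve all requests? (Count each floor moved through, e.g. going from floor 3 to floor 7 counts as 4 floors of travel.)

Answer: 10

Derivation:
Start at floor 2 moving down, LOOK stop order: [1, 4, 6, 7, 9, 10]
  2 → 1: |1-2| = 1, total = 1
  1 → 4: |4-1| = 3, total = 4
  4 → 6: |6-4| = 2, total = 6
  6 → 7: |7-6| = 1, total = 7
  7 → 9: |9-7| = 2, total = 9
  9 → 10: |10-9| = 1, total = 10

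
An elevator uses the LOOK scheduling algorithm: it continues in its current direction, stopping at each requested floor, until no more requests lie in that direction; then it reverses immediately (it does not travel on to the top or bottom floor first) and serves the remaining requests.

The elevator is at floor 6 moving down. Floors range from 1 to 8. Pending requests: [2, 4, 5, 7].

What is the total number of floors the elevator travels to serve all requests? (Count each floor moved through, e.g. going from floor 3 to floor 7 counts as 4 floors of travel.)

Answer: 9

Derivation:
Start at floor 6 moving down, LOOK stop order: [5, 4, 2, 7]
  6 → 5: |5-6| = 1, total = 1
  5 → 4: |4-5| = 1, total = 2
  4 → 2: |2-4| = 2, total = 4
  2 → 7: |7-2| = 5, total = 9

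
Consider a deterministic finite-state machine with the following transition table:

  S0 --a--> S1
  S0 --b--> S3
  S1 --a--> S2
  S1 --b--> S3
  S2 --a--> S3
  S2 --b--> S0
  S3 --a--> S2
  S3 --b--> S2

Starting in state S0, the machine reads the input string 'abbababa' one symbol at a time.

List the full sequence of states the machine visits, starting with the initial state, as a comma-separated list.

Answer: S0, S1, S3, S2, S3, S2, S3, S2, S3

Derivation:
Start: S0
  read 'a': S0 --a--> S1
  read 'b': S1 --b--> S3
  read 'b': S3 --b--> S2
  read 'a': S2 --a--> S3
  read 'b': S3 --b--> S2
  read 'a': S2 --a--> S3
  read 'b': S3 --b--> S2
  read 'a': S2 --a--> S3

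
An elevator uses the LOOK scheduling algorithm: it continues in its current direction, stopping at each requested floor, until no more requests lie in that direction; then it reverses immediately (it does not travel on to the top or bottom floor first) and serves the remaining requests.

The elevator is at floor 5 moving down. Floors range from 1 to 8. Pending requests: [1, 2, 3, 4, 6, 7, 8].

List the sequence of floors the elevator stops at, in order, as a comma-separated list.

Current: 5, moving DOWN
Serve below first (descending): [4, 3, 2, 1]
Then reverse, serve above (ascending): [6, 7, 8]

Answer: 4, 3, 2, 1, 6, 7, 8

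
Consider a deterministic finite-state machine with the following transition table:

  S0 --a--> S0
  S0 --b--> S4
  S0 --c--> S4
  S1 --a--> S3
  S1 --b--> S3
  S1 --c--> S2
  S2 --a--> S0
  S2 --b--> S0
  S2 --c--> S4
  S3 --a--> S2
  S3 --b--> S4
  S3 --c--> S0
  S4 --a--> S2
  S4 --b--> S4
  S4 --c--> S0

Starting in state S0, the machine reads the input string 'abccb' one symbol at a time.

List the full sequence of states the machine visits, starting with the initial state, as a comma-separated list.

Start: S0
  read 'a': S0 --a--> S0
  read 'b': S0 --b--> S4
  read 'c': S4 --c--> S0
  read 'c': S0 --c--> S4
  read 'b': S4 --b--> S4

Answer: S0, S0, S4, S0, S4, S4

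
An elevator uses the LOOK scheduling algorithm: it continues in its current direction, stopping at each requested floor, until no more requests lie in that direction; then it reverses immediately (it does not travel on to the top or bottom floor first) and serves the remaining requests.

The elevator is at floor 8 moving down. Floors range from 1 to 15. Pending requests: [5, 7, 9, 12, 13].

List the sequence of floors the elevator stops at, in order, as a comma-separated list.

Answer: 7, 5, 9, 12, 13

Derivation:
Current: 8, moving DOWN
Serve below first (descending): [7, 5]
Then reverse, serve above (ascending): [9, 12, 13]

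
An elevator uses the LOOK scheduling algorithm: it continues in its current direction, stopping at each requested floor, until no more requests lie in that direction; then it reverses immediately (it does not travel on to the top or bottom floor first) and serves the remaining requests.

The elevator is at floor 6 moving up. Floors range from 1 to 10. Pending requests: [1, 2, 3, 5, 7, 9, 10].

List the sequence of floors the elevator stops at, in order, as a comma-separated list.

Current: 6, moving UP
Serve above first (ascending): [7, 9, 10]
Then reverse, serve below (descending): [5, 3, 2, 1]

Answer: 7, 9, 10, 5, 3, 2, 1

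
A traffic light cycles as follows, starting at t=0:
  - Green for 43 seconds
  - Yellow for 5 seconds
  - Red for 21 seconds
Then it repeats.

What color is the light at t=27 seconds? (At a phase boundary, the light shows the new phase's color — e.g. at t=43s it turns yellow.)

Answer: green

Derivation:
Cycle length = 43 + 5 + 21 = 69s
t = 27, phase_t = 27 mod 69 = 27
27 < 43 (green end) → GREEN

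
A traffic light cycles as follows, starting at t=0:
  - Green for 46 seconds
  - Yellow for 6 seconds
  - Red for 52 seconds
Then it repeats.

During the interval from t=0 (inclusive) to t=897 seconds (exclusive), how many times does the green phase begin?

Cycle = 46+6+52 = 104s
green phase starts at t = k*104 + 0 for k=0,1,2,...
Need k*104+0 < 897 → k < 8.625
k ∈ {0, ..., 8} → 9 starts

Answer: 9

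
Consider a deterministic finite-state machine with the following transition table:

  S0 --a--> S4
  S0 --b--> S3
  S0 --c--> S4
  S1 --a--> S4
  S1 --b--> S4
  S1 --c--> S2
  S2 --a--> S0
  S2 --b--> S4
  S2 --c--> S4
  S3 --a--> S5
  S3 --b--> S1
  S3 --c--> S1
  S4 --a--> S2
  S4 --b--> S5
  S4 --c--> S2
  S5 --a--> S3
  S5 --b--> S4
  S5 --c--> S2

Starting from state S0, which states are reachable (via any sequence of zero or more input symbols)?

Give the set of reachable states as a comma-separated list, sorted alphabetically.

Answer: S0, S1, S2, S3, S4, S5

Derivation:
BFS from S0:
  visit S0: S0--a-->S4 (new), S0--b-->S3 (new), S0--c-->S4 (seen)
  visit S4: S4--a-->S2 (new), S4--b-->S5 (new), S4--c-->S2 (seen)
  visit S3: S3--a-->S5 (seen), S3--b-->S1 (new), S3--c-->S1 (seen)
  visit S2: S2--a-->S0 (seen), S2--b-->S4 (seen), S2--c-->S4 (seen)
  visit S5: S5--a-->S3 (seen), S5--b-->S4 (seen), S5--c-->S2 (seen)
  visit S1: S1--a-->S4 (seen), S1--b-->S4 (seen), S1--c-->S2 (seen)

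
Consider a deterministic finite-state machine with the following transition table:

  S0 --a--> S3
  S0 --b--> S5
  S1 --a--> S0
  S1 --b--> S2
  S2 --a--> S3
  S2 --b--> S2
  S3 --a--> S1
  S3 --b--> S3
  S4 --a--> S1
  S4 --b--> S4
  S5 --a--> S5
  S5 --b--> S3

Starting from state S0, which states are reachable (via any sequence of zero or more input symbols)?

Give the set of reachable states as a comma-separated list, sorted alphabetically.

BFS from S0:
  visit S0: S0--a-->S3 (new), S0--b-->S5 (new)
  visit S3: S3--a-->S1 (new), S3--b-->S3 (seen)
  visit S5: S5--a-->S5 (seen), S5--b-->S3 (seen)
  visit S1: S1--a-->S0 (seen), S1--b-->S2 (new)
  visit S2: S2--a-->S3 (seen), S2--b-->S2 (seen)

Answer: S0, S1, S2, S3, S5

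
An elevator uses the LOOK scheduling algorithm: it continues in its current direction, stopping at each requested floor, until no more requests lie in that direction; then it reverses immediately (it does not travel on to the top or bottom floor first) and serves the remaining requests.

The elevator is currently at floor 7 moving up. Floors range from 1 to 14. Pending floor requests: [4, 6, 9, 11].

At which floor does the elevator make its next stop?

Answer: 9

Derivation:
Current floor: 7, direction: up
Requests above: [9, 11]
Requests below: [4, 6]
Moving up and requests lie above → nearest above is min([9, 11]) = 9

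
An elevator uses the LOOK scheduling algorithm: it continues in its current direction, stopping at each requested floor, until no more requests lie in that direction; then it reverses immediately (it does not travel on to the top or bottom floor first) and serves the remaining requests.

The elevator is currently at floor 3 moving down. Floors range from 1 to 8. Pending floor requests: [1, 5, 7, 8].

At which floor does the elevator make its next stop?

Answer: 1

Derivation:
Current floor: 3, direction: down
Requests above: [5, 7, 8]
Requests below: [1]
Moving down and requests lie below → nearest below is max([1]) = 1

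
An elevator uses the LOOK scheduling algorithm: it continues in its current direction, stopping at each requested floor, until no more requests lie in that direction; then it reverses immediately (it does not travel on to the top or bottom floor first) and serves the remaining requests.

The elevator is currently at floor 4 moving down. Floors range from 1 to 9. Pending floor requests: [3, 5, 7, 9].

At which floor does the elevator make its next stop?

Current floor: 4, direction: down
Requests above: [5, 7, 9]
Requests below: [3]
Moving down and requests lie below → nearest below is max([3]) = 3

Answer: 3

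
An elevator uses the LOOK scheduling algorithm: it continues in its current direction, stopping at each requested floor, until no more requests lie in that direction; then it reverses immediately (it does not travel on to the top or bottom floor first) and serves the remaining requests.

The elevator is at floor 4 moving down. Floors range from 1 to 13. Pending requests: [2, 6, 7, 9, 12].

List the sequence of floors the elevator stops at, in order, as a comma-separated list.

Answer: 2, 6, 7, 9, 12

Derivation:
Current: 4, moving DOWN
Serve below first (descending): [2]
Then reverse, serve above (ascending): [6, 7, 9, 12]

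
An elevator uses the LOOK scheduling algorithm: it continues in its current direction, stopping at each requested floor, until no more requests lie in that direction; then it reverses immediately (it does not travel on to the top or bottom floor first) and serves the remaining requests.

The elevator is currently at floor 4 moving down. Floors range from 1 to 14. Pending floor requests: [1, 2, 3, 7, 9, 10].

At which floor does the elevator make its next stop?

Answer: 3

Derivation:
Current floor: 4, direction: down
Requests above: [7, 9, 10]
Requests below: [1, 2, 3]
Moving down and requests lie below → nearest below is max([1, 2, 3]) = 3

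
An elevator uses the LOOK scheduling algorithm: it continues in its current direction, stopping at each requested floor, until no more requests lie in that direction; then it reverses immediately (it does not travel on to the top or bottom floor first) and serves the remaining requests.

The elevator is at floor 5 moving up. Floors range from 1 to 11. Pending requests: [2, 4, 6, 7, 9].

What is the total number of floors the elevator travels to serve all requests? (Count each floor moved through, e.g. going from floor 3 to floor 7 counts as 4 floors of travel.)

Answer: 11

Derivation:
Start at floor 5 moving up, LOOK stop order: [6, 7, 9, 4, 2]
  5 → 6: |6-5| = 1, total = 1
  6 → 7: |7-6| = 1, total = 2
  7 → 9: |9-7| = 2, total = 4
  9 → 4: |4-9| = 5, total = 9
  4 → 2: |2-4| = 2, total = 11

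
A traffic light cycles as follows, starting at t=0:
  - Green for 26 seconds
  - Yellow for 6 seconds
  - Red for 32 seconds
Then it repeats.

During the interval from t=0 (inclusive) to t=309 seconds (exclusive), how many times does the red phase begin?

Answer: 5

Derivation:
Cycle = 26+6+32 = 64s
red phase starts at t = k*64 + 32 for k=0,1,2,...
Need k*64+32 < 309 → k < 4.328
k ∈ {0, ..., 4} → 5 starts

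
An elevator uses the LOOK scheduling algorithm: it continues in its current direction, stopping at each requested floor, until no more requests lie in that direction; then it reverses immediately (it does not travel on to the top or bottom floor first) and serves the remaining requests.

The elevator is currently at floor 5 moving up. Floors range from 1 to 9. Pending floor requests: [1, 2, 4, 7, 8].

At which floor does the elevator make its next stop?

Answer: 7

Derivation:
Current floor: 5, direction: up
Requests above: [7, 8]
Requests below: [1, 2, 4]
Moving up and requests lie above → nearest above is min([7, 8]) = 7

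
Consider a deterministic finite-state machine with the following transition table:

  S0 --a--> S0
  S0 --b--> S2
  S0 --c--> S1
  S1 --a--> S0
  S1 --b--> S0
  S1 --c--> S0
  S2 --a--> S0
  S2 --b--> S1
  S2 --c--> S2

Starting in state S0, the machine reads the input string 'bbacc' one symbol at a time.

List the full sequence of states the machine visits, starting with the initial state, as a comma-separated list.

Answer: S0, S2, S1, S0, S1, S0

Derivation:
Start: S0
  read 'b': S0 --b--> S2
  read 'b': S2 --b--> S1
  read 'a': S1 --a--> S0
  read 'c': S0 --c--> S1
  read 'c': S1 --c--> S0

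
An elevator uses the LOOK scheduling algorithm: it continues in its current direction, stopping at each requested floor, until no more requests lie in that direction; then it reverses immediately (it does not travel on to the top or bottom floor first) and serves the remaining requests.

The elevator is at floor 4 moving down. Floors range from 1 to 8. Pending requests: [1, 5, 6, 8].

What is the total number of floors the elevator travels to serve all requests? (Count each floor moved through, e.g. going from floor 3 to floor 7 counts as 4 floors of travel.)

Answer: 10

Derivation:
Start at floor 4 moving down, LOOK stop order: [1, 5, 6, 8]
  4 → 1: |1-4| = 3, total = 3
  1 → 5: |5-1| = 4, total = 7
  5 → 6: |6-5| = 1, total = 8
  6 → 8: |8-6| = 2, total = 10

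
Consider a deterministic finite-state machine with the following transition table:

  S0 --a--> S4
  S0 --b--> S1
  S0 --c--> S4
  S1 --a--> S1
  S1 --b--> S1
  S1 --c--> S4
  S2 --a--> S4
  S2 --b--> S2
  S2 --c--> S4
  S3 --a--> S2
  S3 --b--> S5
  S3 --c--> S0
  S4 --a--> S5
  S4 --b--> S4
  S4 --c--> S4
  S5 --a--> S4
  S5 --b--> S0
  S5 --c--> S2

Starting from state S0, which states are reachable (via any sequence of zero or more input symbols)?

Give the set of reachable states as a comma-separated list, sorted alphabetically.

Answer: S0, S1, S2, S4, S5

Derivation:
BFS from S0:
  visit S0: S0--a-->S4 (new), S0--b-->S1 (new), S0--c-->S4 (seen)
  visit S4: S4--a-->S5 (new), S4--b-->S4 (seen), S4--c-->S4 (seen)
  visit S1: S1--a-->S1 (seen), S1--b-->S1 (seen), S1--c-->S4 (seen)
  visit S5: S5--a-->S4 (seen), S5--b-->S0 (seen), S5--c-->S2 (new)
  visit S2: S2--a-->S4 (seen), S2--b-->S2 (seen), S2--c-->S4 (seen)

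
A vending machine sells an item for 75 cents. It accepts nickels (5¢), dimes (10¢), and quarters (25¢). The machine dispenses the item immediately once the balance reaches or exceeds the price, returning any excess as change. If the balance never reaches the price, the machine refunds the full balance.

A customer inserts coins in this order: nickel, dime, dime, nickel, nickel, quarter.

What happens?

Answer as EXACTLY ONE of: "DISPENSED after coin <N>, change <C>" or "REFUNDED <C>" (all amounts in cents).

Answer: REFUNDED 60

Derivation:
Price: 75¢
Coin 1 (nickel, 5¢): balance = 5¢
Coin 2 (dime, 10¢): balance = 15¢
Coin 3 (dime, 10¢): balance = 25¢
Coin 4 (nickel, 5¢): balance = 30¢
Coin 5 (nickel, 5¢): balance = 35¢
Coin 6 (quarter, 25¢): balance = 60¢
All coins inserted, balance 60¢ < price 75¢ → REFUND 60¢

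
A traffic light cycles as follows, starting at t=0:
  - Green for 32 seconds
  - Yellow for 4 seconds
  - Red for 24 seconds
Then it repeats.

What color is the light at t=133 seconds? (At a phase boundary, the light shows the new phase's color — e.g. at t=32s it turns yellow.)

Answer: green

Derivation:
Cycle length = 32 + 4 + 24 = 60s
t = 133, phase_t = 133 mod 60 = 13
13 < 32 (green end) → GREEN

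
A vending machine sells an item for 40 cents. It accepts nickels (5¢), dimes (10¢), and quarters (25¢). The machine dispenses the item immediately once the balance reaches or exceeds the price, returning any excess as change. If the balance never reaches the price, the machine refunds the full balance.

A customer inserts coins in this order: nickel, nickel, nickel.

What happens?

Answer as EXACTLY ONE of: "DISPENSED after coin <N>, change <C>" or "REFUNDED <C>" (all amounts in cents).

Answer: REFUNDED 15

Derivation:
Price: 40¢
Coin 1 (nickel, 5¢): balance = 5¢
Coin 2 (nickel, 5¢): balance = 10¢
Coin 3 (nickel, 5¢): balance = 15¢
All coins inserted, balance 15¢ < price 40¢ → REFUND 15¢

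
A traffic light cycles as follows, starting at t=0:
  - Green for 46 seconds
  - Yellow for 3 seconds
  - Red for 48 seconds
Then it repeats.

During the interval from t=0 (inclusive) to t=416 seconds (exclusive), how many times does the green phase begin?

Answer: 5

Derivation:
Cycle = 46+3+48 = 97s
green phase starts at t = k*97 + 0 for k=0,1,2,...
Need k*97+0 < 416 → k < 4.289
k ∈ {0, ..., 4} → 5 starts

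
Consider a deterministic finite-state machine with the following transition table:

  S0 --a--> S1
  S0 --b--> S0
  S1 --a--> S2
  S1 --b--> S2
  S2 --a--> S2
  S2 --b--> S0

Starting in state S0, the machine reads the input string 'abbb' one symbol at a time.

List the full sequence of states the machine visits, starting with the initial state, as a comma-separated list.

Answer: S0, S1, S2, S0, S0

Derivation:
Start: S0
  read 'a': S0 --a--> S1
  read 'b': S1 --b--> S2
  read 'b': S2 --b--> S0
  read 'b': S0 --b--> S0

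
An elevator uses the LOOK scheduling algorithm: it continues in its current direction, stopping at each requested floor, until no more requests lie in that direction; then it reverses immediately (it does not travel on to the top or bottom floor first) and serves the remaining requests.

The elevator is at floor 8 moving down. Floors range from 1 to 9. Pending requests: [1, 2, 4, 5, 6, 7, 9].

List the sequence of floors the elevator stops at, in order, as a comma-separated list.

Answer: 7, 6, 5, 4, 2, 1, 9

Derivation:
Current: 8, moving DOWN
Serve below first (descending): [7, 6, 5, 4, 2, 1]
Then reverse, serve above (ascending): [9]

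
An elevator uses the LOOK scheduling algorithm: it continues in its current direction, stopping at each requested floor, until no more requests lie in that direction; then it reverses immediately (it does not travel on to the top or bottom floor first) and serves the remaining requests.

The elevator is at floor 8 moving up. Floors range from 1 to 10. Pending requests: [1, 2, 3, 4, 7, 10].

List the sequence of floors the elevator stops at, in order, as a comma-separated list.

Answer: 10, 7, 4, 3, 2, 1

Derivation:
Current: 8, moving UP
Serve above first (ascending): [10]
Then reverse, serve below (descending): [7, 4, 3, 2, 1]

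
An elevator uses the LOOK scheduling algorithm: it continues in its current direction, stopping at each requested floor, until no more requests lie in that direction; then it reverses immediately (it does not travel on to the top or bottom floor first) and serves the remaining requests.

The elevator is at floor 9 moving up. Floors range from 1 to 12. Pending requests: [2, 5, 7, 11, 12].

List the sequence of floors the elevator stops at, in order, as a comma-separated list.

Answer: 11, 12, 7, 5, 2

Derivation:
Current: 9, moving UP
Serve above first (ascending): [11, 12]
Then reverse, serve below (descending): [7, 5, 2]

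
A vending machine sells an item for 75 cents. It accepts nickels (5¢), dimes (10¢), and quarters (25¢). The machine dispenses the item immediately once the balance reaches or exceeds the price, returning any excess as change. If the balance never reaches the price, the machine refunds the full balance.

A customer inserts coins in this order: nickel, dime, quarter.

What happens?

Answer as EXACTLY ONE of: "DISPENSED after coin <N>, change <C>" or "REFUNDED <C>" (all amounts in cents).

Answer: REFUNDED 40

Derivation:
Price: 75¢
Coin 1 (nickel, 5¢): balance = 5¢
Coin 2 (dime, 10¢): balance = 15¢
Coin 3 (quarter, 25¢): balance = 40¢
All coins inserted, balance 40¢ < price 75¢ → REFUND 40¢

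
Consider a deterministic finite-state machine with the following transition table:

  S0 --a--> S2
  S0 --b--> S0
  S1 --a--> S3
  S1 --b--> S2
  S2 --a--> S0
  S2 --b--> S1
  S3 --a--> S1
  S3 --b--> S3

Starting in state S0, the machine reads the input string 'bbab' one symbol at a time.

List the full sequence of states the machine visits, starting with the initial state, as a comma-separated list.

Answer: S0, S0, S0, S2, S1

Derivation:
Start: S0
  read 'b': S0 --b--> S0
  read 'b': S0 --b--> S0
  read 'a': S0 --a--> S2
  read 'b': S2 --b--> S1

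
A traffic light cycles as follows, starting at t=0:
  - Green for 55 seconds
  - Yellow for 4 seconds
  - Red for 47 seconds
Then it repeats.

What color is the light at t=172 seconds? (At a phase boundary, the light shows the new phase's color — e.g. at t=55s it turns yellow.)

Cycle length = 55 + 4 + 47 = 106s
t = 172, phase_t = 172 mod 106 = 66
66 >= 59 → RED

Answer: red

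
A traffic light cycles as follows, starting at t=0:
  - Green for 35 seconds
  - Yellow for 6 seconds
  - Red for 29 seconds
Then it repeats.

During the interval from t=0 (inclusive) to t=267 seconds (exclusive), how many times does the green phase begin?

Answer: 4

Derivation:
Cycle = 35+6+29 = 70s
green phase starts at t = k*70 + 0 for k=0,1,2,...
Need k*70+0 < 267 → k < 3.814
k ∈ {0, ..., 3} → 4 starts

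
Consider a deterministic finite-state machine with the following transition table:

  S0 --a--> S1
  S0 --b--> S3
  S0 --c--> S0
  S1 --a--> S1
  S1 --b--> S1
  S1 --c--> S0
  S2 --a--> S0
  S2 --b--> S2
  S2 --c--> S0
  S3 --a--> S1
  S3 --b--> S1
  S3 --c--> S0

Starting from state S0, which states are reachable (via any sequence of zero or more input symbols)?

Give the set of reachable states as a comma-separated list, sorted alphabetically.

Answer: S0, S1, S3

Derivation:
BFS from S0:
  visit S0: S0--a-->S1 (new), S0--b-->S3 (new), S0--c-->S0 (seen)
  visit S1: S1--a-->S1 (seen), S1--b-->S1 (seen), S1--c-->S0 (seen)
  visit S3: S3--a-->S1 (seen), S3--b-->S1 (seen), S3--c-->S0 (seen)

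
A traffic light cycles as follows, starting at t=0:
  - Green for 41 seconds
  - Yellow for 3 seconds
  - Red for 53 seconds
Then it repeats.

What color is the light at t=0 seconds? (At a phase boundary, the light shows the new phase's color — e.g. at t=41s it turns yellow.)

Answer: green

Derivation:
Cycle length = 41 + 3 + 53 = 97s
t = 0, phase_t = 0 mod 97 = 0
0 < 41 (green end) → GREEN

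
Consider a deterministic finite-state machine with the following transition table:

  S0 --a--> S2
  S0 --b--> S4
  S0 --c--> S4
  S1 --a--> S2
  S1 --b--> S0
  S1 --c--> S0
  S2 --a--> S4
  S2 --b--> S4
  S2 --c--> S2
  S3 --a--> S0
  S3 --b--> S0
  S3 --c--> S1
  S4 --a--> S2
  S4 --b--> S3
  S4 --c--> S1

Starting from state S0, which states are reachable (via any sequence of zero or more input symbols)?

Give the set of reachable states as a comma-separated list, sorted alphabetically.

BFS from S0:
  visit S0: S0--a-->S2 (new), S0--b-->S4 (new), S0--c-->S4 (seen)
  visit S2: S2--a-->S4 (seen), S2--b-->S4 (seen), S2--c-->S2 (seen)
  visit S4: S4--a-->S2 (seen), S4--b-->S3 (new), S4--c-->S1 (new)
  visit S3: S3--a-->S0 (seen), S3--b-->S0 (seen), S3--c-->S1 (seen)
  visit S1: S1--a-->S2 (seen), S1--b-->S0 (seen), S1--c-->S0 (seen)

Answer: S0, S1, S2, S3, S4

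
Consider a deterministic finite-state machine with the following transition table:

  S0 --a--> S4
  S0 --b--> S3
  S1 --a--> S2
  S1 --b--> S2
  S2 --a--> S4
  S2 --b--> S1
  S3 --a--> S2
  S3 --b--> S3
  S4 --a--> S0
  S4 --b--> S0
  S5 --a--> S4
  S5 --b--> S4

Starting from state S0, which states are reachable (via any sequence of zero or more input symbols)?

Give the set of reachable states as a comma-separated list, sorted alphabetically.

BFS from S0:
  visit S0: S0--a-->S4 (new), S0--b-->S3 (new)
  visit S4: S4--a-->S0 (seen), S4--b-->S0 (seen)
  visit S3: S3--a-->S2 (new), S3--b-->S3 (seen)
  visit S2: S2--a-->S4 (seen), S2--b-->S1 (new)
  visit S1: S1--a-->S2 (seen), S1--b-->S2 (seen)

Answer: S0, S1, S2, S3, S4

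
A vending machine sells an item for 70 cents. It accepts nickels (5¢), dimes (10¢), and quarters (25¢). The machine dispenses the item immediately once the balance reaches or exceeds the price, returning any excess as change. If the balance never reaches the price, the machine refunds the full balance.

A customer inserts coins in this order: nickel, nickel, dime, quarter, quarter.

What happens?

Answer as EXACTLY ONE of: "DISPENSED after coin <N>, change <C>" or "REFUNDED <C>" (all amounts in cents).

Price: 70¢
Coin 1 (nickel, 5¢): balance = 5¢
Coin 2 (nickel, 5¢): balance = 10¢
Coin 3 (dime, 10¢): balance = 20¢
Coin 4 (quarter, 25¢): balance = 45¢
Coin 5 (quarter, 25¢): balance = 70¢
  → balance >= price → DISPENSE, change = 70 - 70 = 0¢

Answer: DISPENSED after coin 5, change 0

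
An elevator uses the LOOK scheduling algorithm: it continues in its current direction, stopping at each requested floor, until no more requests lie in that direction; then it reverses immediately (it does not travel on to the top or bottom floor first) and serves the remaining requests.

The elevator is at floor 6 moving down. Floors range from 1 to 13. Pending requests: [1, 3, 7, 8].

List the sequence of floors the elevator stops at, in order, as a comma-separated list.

Current: 6, moving DOWN
Serve below first (descending): [3, 1]
Then reverse, serve above (ascending): [7, 8]

Answer: 3, 1, 7, 8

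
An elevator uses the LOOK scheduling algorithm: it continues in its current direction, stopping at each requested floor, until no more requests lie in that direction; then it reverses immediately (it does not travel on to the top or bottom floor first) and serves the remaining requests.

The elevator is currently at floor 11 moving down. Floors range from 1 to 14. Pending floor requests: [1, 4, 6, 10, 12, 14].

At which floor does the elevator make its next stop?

Current floor: 11, direction: down
Requests above: [12, 14]
Requests below: [1, 4, 6, 10]
Moving down and requests lie below → nearest below is max([1, 4, 6, 10]) = 10

Answer: 10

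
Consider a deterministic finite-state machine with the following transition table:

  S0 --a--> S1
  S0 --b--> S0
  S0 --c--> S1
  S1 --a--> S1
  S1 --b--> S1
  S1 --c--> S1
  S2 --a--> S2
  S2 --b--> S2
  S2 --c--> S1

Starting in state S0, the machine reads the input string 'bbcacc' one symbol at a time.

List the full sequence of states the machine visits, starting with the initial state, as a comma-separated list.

Start: S0
  read 'b': S0 --b--> S0
  read 'b': S0 --b--> S0
  read 'c': S0 --c--> S1
  read 'a': S1 --a--> S1
  read 'c': S1 --c--> S1
  read 'c': S1 --c--> S1

Answer: S0, S0, S0, S1, S1, S1, S1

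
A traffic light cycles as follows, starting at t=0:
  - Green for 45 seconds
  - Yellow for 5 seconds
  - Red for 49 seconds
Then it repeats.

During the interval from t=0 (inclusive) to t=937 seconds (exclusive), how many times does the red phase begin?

Cycle = 45+5+49 = 99s
red phase starts at t = k*99 + 50 for k=0,1,2,...
Need k*99+50 < 937 → k < 8.960
k ∈ {0, ..., 8} → 9 starts

Answer: 9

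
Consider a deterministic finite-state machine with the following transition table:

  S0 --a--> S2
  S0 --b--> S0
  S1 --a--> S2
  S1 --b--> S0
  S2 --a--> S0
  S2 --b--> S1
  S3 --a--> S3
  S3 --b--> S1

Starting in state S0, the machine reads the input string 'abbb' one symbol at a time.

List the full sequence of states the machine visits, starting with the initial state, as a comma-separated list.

Answer: S0, S2, S1, S0, S0

Derivation:
Start: S0
  read 'a': S0 --a--> S2
  read 'b': S2 --b--> S1
  read 'b': S1 --b--> S0
  read 'b': S0 --b--> S0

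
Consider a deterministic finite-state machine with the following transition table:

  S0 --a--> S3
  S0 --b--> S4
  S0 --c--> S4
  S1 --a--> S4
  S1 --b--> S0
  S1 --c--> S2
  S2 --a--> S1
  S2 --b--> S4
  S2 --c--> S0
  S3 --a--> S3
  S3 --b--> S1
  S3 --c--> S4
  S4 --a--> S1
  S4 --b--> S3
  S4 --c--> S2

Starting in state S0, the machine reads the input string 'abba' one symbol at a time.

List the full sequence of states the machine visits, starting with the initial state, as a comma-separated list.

Answer: S0, S3, S1, S0, S3

Derivation:
Start: S0
  read 'a': S0 --a--> S3
  read 'b': S3 --b--> S1
  read 'b': S1 --b--> S0
  read 'a': S0 --a--> S3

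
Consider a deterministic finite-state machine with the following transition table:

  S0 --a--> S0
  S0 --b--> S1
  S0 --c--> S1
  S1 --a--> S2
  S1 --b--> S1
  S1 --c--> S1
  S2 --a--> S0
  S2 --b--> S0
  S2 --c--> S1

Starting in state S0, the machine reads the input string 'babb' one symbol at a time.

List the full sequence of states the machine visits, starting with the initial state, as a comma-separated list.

Answer: S0, S1, S2, S0, S1

Derivation:
Start: S0
  read 'b': S0 --b--> S1
  read 'a': S1 --a--> S2
  read 'b': S2 --b--> S0
  read 'b': S0 --b--> S1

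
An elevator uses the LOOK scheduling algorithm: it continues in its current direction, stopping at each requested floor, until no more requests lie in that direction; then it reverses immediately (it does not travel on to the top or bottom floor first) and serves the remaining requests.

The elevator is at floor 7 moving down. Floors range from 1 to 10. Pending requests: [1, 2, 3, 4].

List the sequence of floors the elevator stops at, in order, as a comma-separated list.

Answer: 4, 3, 2, 1

Derivation:
Current: 7, moving DOWN
Serve below first (descending): [4, 3, 2, 1]
Then reverse, serve above (ascending): []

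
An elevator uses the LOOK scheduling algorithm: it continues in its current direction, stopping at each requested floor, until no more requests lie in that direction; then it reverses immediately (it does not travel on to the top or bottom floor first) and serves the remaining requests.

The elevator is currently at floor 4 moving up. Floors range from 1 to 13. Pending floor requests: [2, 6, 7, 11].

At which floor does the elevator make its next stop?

Answer: 6

Derivation:
Current floor: 4, direction: up
Requests above: [6, 7, 11]
Requests below: [2]
Moving up and requests lie above → nearest above is min([6, 7, 11]) = 6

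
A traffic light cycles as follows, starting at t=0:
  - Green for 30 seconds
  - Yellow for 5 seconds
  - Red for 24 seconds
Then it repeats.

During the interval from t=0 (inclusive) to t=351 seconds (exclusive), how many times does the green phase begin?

Answer: 6

Derivation:
Cycle = 30+5+24 = 59s
green phase starts at t = k*59 + 0 for k=0,1,2,...
Need k*59+0 < 351 → k < 5.949
k ∈ {0, ..., 5} → 6 starts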